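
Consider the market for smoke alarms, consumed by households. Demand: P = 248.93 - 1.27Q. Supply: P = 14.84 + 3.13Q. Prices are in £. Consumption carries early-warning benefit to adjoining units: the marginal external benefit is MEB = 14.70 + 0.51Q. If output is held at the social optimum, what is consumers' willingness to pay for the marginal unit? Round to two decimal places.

Social marginal benefit = demand + MEB = 263.63 - 0.76Q.
Set SMB = MC: 263.63 - 0.76Q = 14.84 + 3.13Q → Q* = 63.9563.
Consumer price on the demand curve at Q*: 248.93 − 1.27×63.9563 = 167.7055.

P = £167.71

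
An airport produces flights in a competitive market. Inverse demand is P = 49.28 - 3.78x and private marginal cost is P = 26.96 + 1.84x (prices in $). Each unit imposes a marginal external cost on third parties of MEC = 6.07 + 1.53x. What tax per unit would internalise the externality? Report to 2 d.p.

Social marginal cost = private MC + MEC = 33.03 + 3.37x.
Set SMC = demand: 33.03 + 3.37x = 49.28 - 3.78x → x* = 2.2727.
The Pigouvian tax equals MEC at x*: 6.07 + 1.53×2.2727 = 9.5472.

tax = $9.55 per unit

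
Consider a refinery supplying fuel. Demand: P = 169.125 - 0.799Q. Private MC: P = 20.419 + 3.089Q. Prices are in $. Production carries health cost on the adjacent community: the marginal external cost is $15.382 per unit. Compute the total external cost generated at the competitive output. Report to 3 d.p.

Market equilibrium (private): 20.419 + 3.089Q = 169.125 - 0.799Q → Q_m = 38.2474.
Total external cost = MEC × Q_m = 15.382 × 38.2474 = 588.3215.

$588.322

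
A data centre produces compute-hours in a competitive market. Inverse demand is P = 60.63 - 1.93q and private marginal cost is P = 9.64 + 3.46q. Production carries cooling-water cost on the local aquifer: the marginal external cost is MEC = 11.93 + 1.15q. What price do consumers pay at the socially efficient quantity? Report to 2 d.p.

P = 49.10

Social marginal cost = private MC + MEC = 21.57 + 4.61q.
Set SMC = demand: 21.57 + 4.61q = 60.63 - 1.93q → q* = 5.9725.
Consumer price on the demand curve at q*: 60.63 − 1.93×5.9725 = 49.1031.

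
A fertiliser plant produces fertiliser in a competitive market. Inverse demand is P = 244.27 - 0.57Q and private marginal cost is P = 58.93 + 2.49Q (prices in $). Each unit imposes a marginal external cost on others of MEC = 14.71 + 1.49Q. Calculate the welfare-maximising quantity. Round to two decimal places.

Q* = 37.50

Social marginal cost = private MC + MEC = 73.64 + 3.98Q.
Set SMC = demand: 73.64 + 3.98Q = 244.27 - 0.57Q → Q* = 37.5011.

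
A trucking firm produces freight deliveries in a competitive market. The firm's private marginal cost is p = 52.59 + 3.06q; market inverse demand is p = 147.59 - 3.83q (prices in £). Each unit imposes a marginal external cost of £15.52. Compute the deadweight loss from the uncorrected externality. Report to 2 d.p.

Market equilibrium (private): 52.59 + 3.06q = 147.59 - 3.83q → q_m = 13.7881.
Social marginal cost = private MC + MEC = 68.11 + 3.06q.
Set SMC = demand: 68.11 + 3.06q = 147.59 - 3.83q → q* = 11.5356.
The loss is the area between SMC and demand from q* to q_m; with linear curves that's a triangle of height MEC(q_m).
DWL = ½ × 2.2525 × 15.5200 = 17.4794.

DWL = £17.48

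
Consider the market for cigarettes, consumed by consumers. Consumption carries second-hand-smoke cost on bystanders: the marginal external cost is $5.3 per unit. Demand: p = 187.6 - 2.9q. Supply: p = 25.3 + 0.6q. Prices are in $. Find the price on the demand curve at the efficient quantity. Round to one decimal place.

P = $57.5

Social marginal benefit = demand − MEC = 182.3 - 2.9q.
Set SMB = MC: 182.3 - 2.9q = 25.3 + 0.6q → q* = 44.8571.
Consumer price on the demand curve at q*: 187.6 − 2.9×44.8571 = 57.5144.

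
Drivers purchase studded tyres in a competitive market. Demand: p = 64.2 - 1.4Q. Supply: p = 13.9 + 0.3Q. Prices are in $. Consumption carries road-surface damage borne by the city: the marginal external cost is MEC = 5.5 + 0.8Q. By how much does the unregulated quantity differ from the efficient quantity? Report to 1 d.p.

11.7 units

Market equilibrium (private): 13.9 + 0.3Q = 64.2 - 1.4Q → Q_m = 29.5882.
Social marginal benefit = demand − MEC = 58.7 - 2.2Q.
Set SMB = MC: 58.7 - 2.2Q = 13.9 + 0.3Q → Q* = 17.9200.
Gap = |29.5882 − 17.9200| = 11.6682.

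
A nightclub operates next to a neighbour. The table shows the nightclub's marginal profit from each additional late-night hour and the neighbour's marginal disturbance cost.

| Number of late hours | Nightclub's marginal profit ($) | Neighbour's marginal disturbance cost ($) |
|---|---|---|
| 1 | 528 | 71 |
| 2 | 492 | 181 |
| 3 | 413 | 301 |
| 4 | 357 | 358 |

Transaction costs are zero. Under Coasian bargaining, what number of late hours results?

3

Bargaining reaches the level where marginal profit last exceeds marginal disturbance cost.
That holds through level 3 (413 ≥ 301) but not at 4 (357 < 358).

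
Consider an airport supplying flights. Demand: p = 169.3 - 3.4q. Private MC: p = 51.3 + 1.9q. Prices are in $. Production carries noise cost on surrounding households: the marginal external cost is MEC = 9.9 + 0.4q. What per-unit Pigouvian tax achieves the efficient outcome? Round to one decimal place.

Social marginal cost = private MC + MEC = 61.2 + 2.3q.
Set SMC = demand: 61.2 + 2.3q = 169.3 - 3.4q → q* = 18.9649.
The Pigouvian tax equals MEC at q*: 9.9 + 0.4×18.9649 = 17.4860.

tax = $17.5 per unit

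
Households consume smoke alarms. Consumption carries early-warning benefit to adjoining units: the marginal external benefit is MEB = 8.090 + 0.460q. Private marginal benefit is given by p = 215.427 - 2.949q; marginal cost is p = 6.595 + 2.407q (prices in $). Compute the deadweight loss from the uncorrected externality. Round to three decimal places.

Market equilibrium (private): 6.595 + 2.407q = 215.427 - 2.949q → q_m = 38.9903.
Social marginal benefit = demand + MEB = 223.517 - 2.489q.
Set SMB = MC: 223.517 - 2.489q = 6.595 + 2.407q → q* = 44.3060.
The loss is the area between SMB and MC from q* to q_m; with linear curves that's a triangle of height MEB(q_m).
DWL = ½ × 5.3157 × 26.0255 = 69.1719.

DWL = $69.172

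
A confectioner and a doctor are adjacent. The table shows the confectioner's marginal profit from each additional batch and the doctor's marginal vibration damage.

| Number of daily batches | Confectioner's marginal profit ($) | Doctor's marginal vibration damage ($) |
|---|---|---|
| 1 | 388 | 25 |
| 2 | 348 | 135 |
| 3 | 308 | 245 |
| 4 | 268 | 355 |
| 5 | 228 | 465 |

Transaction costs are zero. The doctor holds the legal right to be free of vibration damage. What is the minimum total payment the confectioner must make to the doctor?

Efficient level: marginal profit ≥ marginal vibration damage through level 3, so k* = 3.
With the doctor holding the right, the confectioner must at least compensate total damage at k*: 25 + 135 + 245 = 405.

$405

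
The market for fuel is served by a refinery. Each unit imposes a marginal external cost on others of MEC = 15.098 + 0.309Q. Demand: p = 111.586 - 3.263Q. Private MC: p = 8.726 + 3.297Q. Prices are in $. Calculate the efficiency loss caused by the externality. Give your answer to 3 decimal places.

Market equilibrium (private): 8.726 + 3.297Q = 111.586 - 3.263Q → Q_m = 15.6799.
Social marginal cost = private MC + MEC = 23.824 + 3.606Q.
Set SMC = demand: 23.824 + 3.606Q = 111.586 - 3.263Q → Q* = 12.7765.
Between Q* and Q_m the wedge SMC − demand runs linearly from 0 to MEC(Q_m), so the loss is a triangle.
DWL = ½ × 2.9034 × 19.9431 = 28.9514.

DWL = $28.951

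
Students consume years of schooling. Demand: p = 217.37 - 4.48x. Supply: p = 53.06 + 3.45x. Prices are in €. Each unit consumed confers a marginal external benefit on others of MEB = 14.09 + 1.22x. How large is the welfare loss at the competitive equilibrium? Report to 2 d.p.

Market equilibrium (private): 53.06 + 3.45x = 217.37 - 4.48x → x_m = 20.7201.
Social marginal benefit = demand + MEB = 231.46 - 3.26x.
Set SMB = MC: 231.46 - 3.26x = 53.06 + 3.45x → x* = 26.5872.
The welfare-loss triangle has base |x_m − x*| and height MEB(x_m) (the vertical gap between SMB and MC is zero at x* and MEB at x_m).
DWL = ½ × 5.8671 × 39.3685 = 115.4895.

DWL = €115.49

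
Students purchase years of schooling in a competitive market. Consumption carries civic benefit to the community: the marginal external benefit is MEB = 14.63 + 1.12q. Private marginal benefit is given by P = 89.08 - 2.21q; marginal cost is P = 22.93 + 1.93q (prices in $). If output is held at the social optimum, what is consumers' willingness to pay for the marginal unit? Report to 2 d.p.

P = $29.97

Social marginal benefit = demand + MEB = 103.71 - 1.09q.
Set SMB = MC: 103.71 - 1.09q = 22.93 + 1.93q → q* = 26.7483.
Consumer price on the demand curve at q*: 89.08 − 2.21×26.7483 = 29.9663.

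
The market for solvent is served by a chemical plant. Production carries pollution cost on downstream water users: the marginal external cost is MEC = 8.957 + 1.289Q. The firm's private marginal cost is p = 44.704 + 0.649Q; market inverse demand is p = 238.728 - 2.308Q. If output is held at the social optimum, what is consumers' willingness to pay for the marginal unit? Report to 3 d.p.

P = 138.131

Social marginal cost = private MC + MEC = 53.661 + 1.938Q.
Set SMC = demand: 53.661 + 1.938Q = 238.728 - 2.308Q → Q* = 43.5862.
Consumer price on the demand curve at Q*: 238.728 − 2.308×43.5862 = 138.1311.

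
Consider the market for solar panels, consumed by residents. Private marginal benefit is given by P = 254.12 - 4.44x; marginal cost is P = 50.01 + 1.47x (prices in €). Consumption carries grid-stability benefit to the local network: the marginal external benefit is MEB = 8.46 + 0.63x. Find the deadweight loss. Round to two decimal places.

Market equilibrium (private): 50.01 + 1.47x = 254.12 - 4.44x → x_m = 34.5364.
Social marginal benefit = demand + MEB = 262.58 - 3.81x.
Set SMB = MC: 262.58 - 3.81x = 50.01 + 1.47x → x* = 40.2595.
The welfare-loss triangle has base |x_m − x*| and height MEB(x_m) (the vertical gap between SMB and MC is zero at x* and MEB at x_m).
DWL = ½ × 5.7231 × 30.2179 = 86.4700.

DWL = €86.47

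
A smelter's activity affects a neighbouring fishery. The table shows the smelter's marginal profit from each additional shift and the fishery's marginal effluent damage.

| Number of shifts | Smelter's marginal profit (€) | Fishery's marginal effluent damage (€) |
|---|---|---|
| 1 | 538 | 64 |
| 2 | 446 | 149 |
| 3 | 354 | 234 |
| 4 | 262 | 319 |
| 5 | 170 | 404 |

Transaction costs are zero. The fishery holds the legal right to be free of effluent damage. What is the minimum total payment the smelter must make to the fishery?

€447

Efficient level: marginal profit ≥ marginal effluent damage through level 3, so k* = 3.
With the fishery holding the right, the smelter must at least compensate total damage at k*: 64 + 149 + 234 = 447.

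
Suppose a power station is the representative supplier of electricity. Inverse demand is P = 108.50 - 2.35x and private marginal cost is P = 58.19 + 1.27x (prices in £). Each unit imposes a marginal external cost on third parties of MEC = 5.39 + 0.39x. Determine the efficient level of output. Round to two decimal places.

Social marginal cost = private MC + MEC = 63.58 + 1.66x.
Set SMC = demand: 63.58 + 1.66x = 108.50 - 2.35x → x* = 11.2020.

x* = 11.20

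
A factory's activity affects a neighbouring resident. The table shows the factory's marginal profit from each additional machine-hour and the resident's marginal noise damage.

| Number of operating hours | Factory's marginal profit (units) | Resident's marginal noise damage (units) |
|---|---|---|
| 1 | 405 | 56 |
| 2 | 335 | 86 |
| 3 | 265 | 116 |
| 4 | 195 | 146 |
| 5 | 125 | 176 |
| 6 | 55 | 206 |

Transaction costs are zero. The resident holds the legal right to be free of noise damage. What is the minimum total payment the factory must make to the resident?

404

Efficient level: marginal profit ≥ marginal noise damage through level 4, so k* = 4.
With the resident holding the right, the factory must at least compensate total damage at k*: 56 + 86 + 116 + 146 = 404.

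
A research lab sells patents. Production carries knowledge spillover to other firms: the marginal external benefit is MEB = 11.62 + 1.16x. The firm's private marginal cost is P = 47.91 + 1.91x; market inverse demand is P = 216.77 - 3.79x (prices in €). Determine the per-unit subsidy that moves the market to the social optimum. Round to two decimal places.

subsidy = €57.73 per unit

Social marginal cost = private MC − MEB = 36.29 + 0.75x.
Set SMC = demand: 36.29 + 0.75x = 216.77 - 3.79x → x* = 39.7533.
The Pigouvian subsidy equals MEB at x*: 11.62 + 1.16×39.7533 = 57.7338.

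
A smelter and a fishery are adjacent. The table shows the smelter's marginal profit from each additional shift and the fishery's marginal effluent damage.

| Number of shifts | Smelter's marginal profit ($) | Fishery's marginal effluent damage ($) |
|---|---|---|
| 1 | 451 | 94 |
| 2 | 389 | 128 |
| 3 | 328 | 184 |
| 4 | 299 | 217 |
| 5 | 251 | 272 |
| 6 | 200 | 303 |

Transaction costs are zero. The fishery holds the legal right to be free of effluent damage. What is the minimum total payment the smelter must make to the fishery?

Efficient level: marginal profit ≥ marginal effluent damage through level 4, so k* = 4.
With the fishery holding the right, the smelter must at least compensate total damage at k*: 94 + 128 + 184 + 217 = 623.

$623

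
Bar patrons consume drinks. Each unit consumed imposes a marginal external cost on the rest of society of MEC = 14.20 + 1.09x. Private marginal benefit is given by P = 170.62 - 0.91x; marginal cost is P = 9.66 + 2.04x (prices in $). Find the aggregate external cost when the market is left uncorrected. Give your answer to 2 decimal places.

Market equilibrium (private): 9.66 + 2.04x = 170.62 - 0.91x → x_m = 54.5627.
Total external cost = ∫₀^{x_m} (14.20 + 1.09x) dx = 14.20×54.5627 + ½×1.09×54.5627² = 2397.3034.

$2397.30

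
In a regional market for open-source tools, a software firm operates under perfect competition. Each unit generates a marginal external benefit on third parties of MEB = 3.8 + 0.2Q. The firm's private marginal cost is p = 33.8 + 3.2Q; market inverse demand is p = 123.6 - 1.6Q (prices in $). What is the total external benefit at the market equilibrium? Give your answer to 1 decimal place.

Market equilibrium (private): 33.8 + 3.2Q = 123.6 - 1.6Q → Q_m = 18.7083.
Total external benefit = ∫₀^{Q_m} (3.8 + 0.2Q) dQ = 3.8×18.7083 + ½×0.2×18.7083² = 106.0916.

$106.1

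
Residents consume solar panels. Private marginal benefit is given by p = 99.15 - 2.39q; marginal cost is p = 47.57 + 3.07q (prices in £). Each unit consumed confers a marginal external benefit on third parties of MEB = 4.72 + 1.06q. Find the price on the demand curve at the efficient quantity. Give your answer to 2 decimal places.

Social marginal benefit = demand + MEB = 103.87 - 1.33q.
Set SMB = MC: 103.87 - 1.33q = 47.57 + 3.07q → q* = 12.7955.
Consumer price on the demand curve at q*: 99.15 − 2.39×12.7955 = 68.5688.

P = £68.57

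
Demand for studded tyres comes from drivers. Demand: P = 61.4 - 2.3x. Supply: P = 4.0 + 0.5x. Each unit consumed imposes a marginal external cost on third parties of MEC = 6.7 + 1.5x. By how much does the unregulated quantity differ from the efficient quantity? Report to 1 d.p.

Market equilibrium (private): 4.0 + 0.5x = 61.4 - 2.3x → x_m = 20.5000.
Social marginal benefit = demand − MEC = 54.7 - 3.8x.
Set SMB = MC: 54.7 - 3.8x = 4.0 + 0.5x → x* = 11.7907.
Gap = |20.5000 − 11.7907| = 8.7093.

8.7 units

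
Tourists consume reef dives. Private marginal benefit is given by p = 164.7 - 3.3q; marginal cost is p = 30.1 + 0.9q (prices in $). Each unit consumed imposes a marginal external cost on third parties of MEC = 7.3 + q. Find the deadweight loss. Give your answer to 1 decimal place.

DWL = $148.9

Market equilibrium (private): 30.1 + 0.9q = 164.7 - 3.3q → q_m = 32.0476.
Social marginal benefit = demand − MEC = 157.4 - 4.3q.
Set SMB = MC: 157.4 - 4.3q = 30.1 + 0.9q → q* = 24.4808.
Height of the DWL triangle at q_m is MC(q_m) − SMB(q_m) = MEC(q_m) = 39.3476.
DWL = ½ × 7.5668 × 39.3476 = 148.8677.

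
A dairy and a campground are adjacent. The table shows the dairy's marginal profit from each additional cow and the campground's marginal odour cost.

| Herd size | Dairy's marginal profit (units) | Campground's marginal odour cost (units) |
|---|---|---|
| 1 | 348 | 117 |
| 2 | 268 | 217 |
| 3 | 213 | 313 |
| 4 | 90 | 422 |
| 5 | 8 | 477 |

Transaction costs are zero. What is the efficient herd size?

2

Bargaining reaches the level where marginal profit last exceeds marginal odour cost.
That holds through level 2 (268 ≥ 217) but not at 3 (213 < 313).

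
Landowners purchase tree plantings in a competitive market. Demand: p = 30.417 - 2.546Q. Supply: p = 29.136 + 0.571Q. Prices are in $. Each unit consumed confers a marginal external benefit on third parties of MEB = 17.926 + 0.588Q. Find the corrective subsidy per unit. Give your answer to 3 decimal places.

subsidy = $22.392 per unit

Social marginal benefit = demand + MEB = 48.343 - 1.958Q.
Set SMB = MC: 48.343 - 1.958Q = 29.136 + 0.571Q → Q* = 7.5947.
The Pigouvian subsidy equals MEB at Q*: 17.926 + 0.588×7.5947 = 22.3917.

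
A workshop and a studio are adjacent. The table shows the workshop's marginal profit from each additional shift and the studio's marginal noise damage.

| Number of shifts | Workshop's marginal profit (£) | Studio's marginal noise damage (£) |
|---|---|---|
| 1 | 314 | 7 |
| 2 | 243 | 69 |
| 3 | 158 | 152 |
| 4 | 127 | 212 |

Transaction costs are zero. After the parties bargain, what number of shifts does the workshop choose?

Bargaining reaches the level where marginal profit last exceeds marginal noise damage.
That holds through level 3 (158 ≥ 152) but not at 4 (127 < 212).

3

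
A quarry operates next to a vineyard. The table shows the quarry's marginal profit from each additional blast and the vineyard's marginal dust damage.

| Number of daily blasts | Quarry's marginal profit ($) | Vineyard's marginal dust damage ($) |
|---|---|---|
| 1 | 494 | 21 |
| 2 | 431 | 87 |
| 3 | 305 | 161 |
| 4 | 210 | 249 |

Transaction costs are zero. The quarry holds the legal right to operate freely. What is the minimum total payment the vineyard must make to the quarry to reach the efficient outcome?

Left alone the quarry would choose level 4 (marginal profit stays positive).
Efficient level: k* = 3 (marginal profit ≥ marginal dust damage through 3).
The vineyard must at least cover the quarry's forgone profit from cutting 4→3: 210 = 210.

$210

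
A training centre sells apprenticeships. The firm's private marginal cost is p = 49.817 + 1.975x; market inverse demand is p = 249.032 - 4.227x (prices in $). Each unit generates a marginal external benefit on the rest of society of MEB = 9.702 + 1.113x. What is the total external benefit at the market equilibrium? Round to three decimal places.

Market equilibrium (private): 49.817 + 1.975x = 249.032 - 4.227x → x_m = 32.1211.
Total external benefit = ∫₀^{x_m} (9.702 + 1.113x) dx = 9.702×32.1211 + ½×1.113×32.1211² = 885.8162.

$885.816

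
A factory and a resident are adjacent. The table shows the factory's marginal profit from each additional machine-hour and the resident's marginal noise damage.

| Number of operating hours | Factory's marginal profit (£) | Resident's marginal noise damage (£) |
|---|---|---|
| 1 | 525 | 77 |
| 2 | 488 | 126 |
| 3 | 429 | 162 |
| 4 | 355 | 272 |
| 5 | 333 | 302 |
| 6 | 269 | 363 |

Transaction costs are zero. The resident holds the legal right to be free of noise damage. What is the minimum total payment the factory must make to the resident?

Efficient level: marginal profit ≥ marginal noise damage through level 5, so k* = 5.
With the resident holding the right, the factory must at least compensate total damage at k*: 77 + 126 + 162 + 272 + 302 = 939.

£939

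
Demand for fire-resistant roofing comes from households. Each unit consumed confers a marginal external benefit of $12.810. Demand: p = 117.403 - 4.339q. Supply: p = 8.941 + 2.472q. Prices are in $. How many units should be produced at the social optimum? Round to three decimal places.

Social marginal benefit = demand + MEB = 130.213 - 4.339q.
Set SMB = MC: 130.213 - 4.339q = 8.941 + 2.472q → q* = 17.8053.

q* = 17.805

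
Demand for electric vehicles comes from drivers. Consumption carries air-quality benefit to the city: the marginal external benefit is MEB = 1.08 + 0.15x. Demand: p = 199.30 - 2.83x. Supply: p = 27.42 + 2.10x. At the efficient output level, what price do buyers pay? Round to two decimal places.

Social marginal benefit = demand + MEB = 200.38 - 2.68x.
Set SMB = MC: 200.38 - 2.68x = 27.42 + 2.10x → x* = 36.1841.
Consumer price on the demand curve at x*: 199.30 − 2.83×36.1841 = 96.8990.

P = 96.90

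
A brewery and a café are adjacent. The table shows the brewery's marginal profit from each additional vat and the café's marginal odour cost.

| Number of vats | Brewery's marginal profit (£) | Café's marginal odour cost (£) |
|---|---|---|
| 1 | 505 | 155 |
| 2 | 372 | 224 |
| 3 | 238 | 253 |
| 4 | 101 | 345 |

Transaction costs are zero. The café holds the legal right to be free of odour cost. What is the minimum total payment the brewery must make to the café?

Efficient level: marginal profit ≥ marginal odour cost through level 2, so k* = 2.
With the café holding the right, the brewery must at least compensate total damage at k*: 155 + 224 = 379.

£379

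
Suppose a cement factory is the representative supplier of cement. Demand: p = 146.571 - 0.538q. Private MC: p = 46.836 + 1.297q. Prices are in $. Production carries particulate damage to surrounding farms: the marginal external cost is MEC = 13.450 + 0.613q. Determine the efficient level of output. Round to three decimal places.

q* = 35.247

Social marginal cost = private MC + MEC = 60.286 + 1.910q.
Set SMC = demand: 60.286 + 1.910q = 146.571 - 0.538q → q* = 35.2471.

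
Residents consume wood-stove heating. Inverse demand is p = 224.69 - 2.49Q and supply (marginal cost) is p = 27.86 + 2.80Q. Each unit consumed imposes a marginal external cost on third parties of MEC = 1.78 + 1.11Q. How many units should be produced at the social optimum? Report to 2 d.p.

Social marginal benefit = demand − MEC = 222.91 - 3.60Q.
Set SMB = MC: 222.91 - 3.60Q = 27.86 + 2.80Q → Q* = 30.4766.

Q* = 30.48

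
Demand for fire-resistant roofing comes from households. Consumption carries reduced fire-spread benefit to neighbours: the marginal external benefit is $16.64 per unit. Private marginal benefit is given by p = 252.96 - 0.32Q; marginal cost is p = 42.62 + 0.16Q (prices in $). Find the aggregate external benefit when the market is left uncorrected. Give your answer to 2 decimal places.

Market equilibrium (private): 42.62 + 0.16Q = 252.96 - 0.32Q → Q_m = 438.2083.
Total external benefit = MEB × Q_m = 16.64 × 438.2083 = 7291.7861.

$7291.79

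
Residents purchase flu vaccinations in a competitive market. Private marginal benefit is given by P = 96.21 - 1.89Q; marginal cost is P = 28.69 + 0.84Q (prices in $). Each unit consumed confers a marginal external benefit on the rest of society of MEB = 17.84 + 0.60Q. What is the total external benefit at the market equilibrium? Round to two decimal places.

$624.74

Market equilibrium (private): 28.69 + 0.84Q = 96.21 - 1.89Q → Q_m = 24.7326.
Total external benefit = ∫₀^{Q_m} (17.84 + 0.60Q) dQ = 17.84×24.7326 + ½×0.60×24.7326² = 624.7400.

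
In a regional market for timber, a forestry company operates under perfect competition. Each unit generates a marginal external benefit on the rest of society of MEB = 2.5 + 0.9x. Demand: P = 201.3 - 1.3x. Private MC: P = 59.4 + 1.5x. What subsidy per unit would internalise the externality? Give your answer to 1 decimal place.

subsidy = 70.9 per unit

Social marginal cost = private MC − MEB = 56.9 + 0.6x.
Set SMC = demand: 56.9 + 0.6x = 201.3 - 1.3x → x* = 76.0000.
The Pigouvian subsidy equals MEB at x*: 2.5 + 0.9×76.0000 = 70.9000.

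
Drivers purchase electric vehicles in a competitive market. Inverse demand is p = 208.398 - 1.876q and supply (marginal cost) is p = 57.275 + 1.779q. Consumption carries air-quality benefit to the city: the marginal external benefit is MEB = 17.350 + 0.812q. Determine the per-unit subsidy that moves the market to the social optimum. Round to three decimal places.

subsidy = 65.468 per unit

Social marginal benefit = demand + MEB = 225.748 - 1.064q.
Set SMB = MC: 225.748 - 1.064q = 57.275 + 1.779q → q* = 59.2589.
The Pigouvian subsidy equals MEB at q*: 17.350 + 0.812×59.2589 = 65.4682.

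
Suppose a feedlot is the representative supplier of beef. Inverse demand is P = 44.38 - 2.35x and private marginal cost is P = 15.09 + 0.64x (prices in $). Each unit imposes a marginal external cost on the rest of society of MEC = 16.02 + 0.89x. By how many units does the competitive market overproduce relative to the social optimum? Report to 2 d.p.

6.38 units

Market equilibrium (private): 15.09 + 0.64x = 44.38 - 2.35x → x_m = 9.7960.
Social marginal cost = private MC + MEC = 31.11 + 1.53x.
Set SMC = demand: 31.11 + 1.53x = 44.38 - 2.35x → x* = 3.4201.
Gap = |9.7960 − 3.4201| = 6.3759.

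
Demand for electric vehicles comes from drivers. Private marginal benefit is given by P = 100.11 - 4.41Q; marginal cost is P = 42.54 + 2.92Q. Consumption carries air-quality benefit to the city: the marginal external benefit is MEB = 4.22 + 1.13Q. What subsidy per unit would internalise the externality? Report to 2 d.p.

Social marginal benefit = demand + MEB = 104.33 - 3.28Q.
Set SMB = MC: 104.33 - 3.28Q = 42.54 + 2.92Q → Q* = 9.9661.
The Pigouvian subsidy equals MEB at Q*: 4.22 + 1.13×9.9661 = 15.4817.

subsidy = 15.48 per unit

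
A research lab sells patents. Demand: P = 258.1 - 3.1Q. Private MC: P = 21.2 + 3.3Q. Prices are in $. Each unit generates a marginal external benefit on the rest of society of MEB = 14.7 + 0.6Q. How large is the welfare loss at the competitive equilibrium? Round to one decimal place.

DWL = $117.4

Market equilibrium (private): 21.2 + 3.3Q = 258.1 - 3.1Q → Q_m = 37.0156.
Social marginal cost = private MC − MEB = 6.5 + 2.7Q.
Set SMC = demand: 6.5 + 2.7Q = 258.1 - 3.1Q → Q* = 43.3793.
The welfare-loss triangle has base |Q_m − Q*| and height MEB(Q_m) (the vertical gap between SMC and demand is zero at Q* and MEB at Q_m).
DWL = ½ × 6.3637 × 36.9094 = 117.4402.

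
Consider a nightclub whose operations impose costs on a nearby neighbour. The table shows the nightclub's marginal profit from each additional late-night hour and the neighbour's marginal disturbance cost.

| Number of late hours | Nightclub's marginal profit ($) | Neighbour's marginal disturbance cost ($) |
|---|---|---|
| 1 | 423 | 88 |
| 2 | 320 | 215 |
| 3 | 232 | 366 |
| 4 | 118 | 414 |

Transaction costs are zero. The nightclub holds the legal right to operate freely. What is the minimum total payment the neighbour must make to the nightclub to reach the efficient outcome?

$350

Left alone the nightclub would choose level 4 (marginal profit stays positive).
Efficient level: k* = 2 (marginal profit ≥ marginal disturbance cost through 2).
The neighbour must at least cover the nightclub's forgone profit from cutting 4→2: 232 + 118 = 350.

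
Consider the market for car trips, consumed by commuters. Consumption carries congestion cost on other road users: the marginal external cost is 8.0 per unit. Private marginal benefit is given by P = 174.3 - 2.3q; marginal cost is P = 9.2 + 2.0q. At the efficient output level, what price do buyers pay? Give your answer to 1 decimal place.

Social marginal benefit = demand − MEC = 166.3 - 2.3q.
Set SMB = MC: 166.3 - 2.3q = 9.2 + 2.0q → q* = 36.5349.
Consumer price on the demand curve at q*: 174.3 − 2.3×36.5349 = 90.2697.

P = 90.3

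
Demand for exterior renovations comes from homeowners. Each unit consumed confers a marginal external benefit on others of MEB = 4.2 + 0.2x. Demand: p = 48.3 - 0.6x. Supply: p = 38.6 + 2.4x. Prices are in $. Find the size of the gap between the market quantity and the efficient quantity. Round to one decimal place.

Market equilibrium (private): 38.6 + 2.4x = 48.3 - 0.6x → x_m = 3.2333.
Social marginal benefit = demand + MEB = 52.5 - 0.4x.
Set SMB = MC: 52.5 - 0.4x = 38.6 + 2.4x → x* = 4.9643.
Gap = |3.2333 − 4.9643| = 1.7310.

1.7 units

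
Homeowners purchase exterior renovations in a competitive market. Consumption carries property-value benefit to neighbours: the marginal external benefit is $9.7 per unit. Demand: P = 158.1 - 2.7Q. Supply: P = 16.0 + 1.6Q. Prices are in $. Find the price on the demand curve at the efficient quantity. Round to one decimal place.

Social marginal benefit = demand + MEB = 167.8 - 2.7Q.
Set SMB = MC: 167.8 - 2.7Q = 16.0 + 1.6Q → Q* = 35.3023.
Consumer price on the demand curve at Q*: 158.1 − 2.7×35.3023 = 62.7838.

P = $62.8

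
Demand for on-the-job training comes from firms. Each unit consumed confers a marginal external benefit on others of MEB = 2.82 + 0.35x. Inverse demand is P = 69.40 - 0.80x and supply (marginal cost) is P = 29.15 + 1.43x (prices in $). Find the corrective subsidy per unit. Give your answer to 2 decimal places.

Social marginal benefit = demand + MEB = 72.22 - 0.45x.
Set SMB = MC: 72.22 - 0.45x = 29.15 + 1.43x → x* = 22.9096.
The Pigouvian subsidy equals MEB at x*: 2.82 + 0.35×22.9096 = 10.8384.

subsidy = $10.84 per unit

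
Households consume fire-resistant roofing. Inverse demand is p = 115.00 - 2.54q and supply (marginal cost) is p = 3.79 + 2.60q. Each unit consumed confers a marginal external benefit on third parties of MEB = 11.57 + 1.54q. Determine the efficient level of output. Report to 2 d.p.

Social marginal benefit = demand + MEB = 126.57 - q.
Set SMB = MC: 126.57 - q = 3.79 + 2.60q → q* = 34.1056.

q* = 34.11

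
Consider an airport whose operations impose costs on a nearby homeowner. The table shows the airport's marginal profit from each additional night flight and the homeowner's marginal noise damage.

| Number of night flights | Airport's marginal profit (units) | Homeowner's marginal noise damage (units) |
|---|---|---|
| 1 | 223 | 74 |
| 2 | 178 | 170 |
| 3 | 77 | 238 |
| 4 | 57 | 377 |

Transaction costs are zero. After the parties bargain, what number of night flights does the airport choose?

Bargaining reaches the level where marginal profit last exceeds marginal noise damage.
That holds through level 2 (178 ≥ 170) but not at 3 (77 < 238).

2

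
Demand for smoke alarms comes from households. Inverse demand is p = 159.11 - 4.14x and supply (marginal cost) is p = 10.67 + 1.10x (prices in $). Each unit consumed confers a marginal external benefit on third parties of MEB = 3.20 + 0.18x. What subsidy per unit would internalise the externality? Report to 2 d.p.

subsidy = $8.59 per unit

Social marginal benefit = demand + MEB = 162.31 - 3.96x.
Set SMB = MC: 162.31 - 3.96x = 10.67 + 1.10x → x* = 29.9684.
The Pigouvian subsidy equals MEB at x*: 3.20 + 0.18×29.9684 = 8.5943.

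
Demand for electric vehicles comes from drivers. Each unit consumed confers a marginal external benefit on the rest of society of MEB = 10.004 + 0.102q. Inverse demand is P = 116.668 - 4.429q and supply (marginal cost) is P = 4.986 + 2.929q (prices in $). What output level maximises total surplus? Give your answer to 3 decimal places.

Social marginal benefit = demand + MEB = 126.672 - 4.327q.
Set SMB = MC: 126.672 - 4.327q = 4.986 + 2.929q → q* = 16.7704.

q* = 16.770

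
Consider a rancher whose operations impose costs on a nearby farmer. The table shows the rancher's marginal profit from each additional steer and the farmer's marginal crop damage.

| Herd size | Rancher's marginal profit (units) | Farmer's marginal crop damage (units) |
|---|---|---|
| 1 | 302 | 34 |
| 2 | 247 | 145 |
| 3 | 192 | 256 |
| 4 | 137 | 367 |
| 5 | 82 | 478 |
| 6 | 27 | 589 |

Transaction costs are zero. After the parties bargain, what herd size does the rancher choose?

2

Bargaining reaches the level where marginal profit last exceeds marginal crop damage.
That holds through level 2 (247 ≥ 145) but not at 3 (192 < 256).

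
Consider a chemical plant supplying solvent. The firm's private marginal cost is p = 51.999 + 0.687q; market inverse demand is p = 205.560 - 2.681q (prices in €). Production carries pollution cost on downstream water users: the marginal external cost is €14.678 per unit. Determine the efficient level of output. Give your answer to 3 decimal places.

q* = 41.236

Social marginal cost = private MC + MEC = 66.677 + 0.687q.
Set SMC = demand: 66.677 + 0.687q = 205.560 - 2.681q → q* = 41.2360.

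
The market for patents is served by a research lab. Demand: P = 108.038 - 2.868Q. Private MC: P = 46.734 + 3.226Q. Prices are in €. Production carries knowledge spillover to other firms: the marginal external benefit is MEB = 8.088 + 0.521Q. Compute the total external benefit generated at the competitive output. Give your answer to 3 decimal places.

Market equilibrium (private): 46.734 + 3.226Q = 108.038 - 2.868Q → Q_m = 10.0597.
Total external benefit = ∫₀^{Q_m} (8.088 + 0.521Q) dQ = 8.088×10.0597 + ½×0.521×10.0597² = 107.7248.

€107.725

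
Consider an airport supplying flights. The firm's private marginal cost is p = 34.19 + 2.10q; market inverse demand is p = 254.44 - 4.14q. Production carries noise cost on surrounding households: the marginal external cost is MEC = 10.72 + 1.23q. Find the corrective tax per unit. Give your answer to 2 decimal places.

tax = 45.22 per unit

Social marginal cost = private MC + MEC = 44.91 + 3.33q.
Set SMC = demand: 44.91 + 3.33q = 254.44 - 4.14q → q* = 28.0495.
The Pigouvian tax equals MEC at q*: 10.72 + 1.23×28.0495 = 45.2209.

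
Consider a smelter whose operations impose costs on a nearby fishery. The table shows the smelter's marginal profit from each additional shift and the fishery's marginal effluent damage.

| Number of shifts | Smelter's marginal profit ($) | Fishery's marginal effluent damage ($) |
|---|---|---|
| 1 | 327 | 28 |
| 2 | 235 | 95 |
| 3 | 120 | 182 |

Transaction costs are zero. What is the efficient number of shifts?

2

Bargaining reaches the level where marginal profit last exceeds marginal effluent damage.
That holds through level 2 (235 ≥ 95) but not at 3 (120 < 182).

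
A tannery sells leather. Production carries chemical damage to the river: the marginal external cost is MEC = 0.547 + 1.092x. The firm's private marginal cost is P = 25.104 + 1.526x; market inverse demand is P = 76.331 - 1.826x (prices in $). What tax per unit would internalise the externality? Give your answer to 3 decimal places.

Social marginal cost = private MC + MEC = 25.651 + 2.618x.
Set SMC = demand: 25.651 + 2.618x = 76.331 - 1.826x → x* = 11.4041.
The Pigouvian tax equals MEC at x*: 0.547 + 1.092×11.4041 = 13.0003.

tax = $13.000 per unit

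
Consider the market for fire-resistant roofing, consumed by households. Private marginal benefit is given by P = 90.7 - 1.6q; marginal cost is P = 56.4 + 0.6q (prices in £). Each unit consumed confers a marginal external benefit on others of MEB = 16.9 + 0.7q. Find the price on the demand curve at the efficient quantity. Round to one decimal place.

Social marginal benefit = demand + MEB = 107.6 - 0.9q.
Set SMB = MC: 107.6 - 0.9q = 56.4 + 0.6q → q* = 34.1333.
Consumer price on the demand curve at q*: 90.7 − 1.6×34.1333 = 36.0867.

P = £36.1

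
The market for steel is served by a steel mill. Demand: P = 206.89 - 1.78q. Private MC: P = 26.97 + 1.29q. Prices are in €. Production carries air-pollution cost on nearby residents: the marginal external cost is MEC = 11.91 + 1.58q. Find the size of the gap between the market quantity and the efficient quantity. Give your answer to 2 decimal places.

Market equilibrium (private): 26.97 + 1.29q = 206.89 - 1.78q → q_m = 58.6059.
Social marginal cost = private MC + MEC = 38.88 + 2.87q.
Set SMC = demand: 38.88 + 2.87q = 206.89 - 1.78q → q* = 36.1312.
Gap = |58.6059 − 36.1312| = 22.4747.

22.47 units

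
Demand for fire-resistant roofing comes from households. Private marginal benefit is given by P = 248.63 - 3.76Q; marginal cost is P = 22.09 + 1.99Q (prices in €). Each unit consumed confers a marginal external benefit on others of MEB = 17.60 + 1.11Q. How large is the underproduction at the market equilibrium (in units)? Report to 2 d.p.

Market equilibrium (private): 22.09 + 1.99Q = 248.63 - 3.76Q → Q_m = 39.3983.
Social marginal benefit = demand + MEB = 266.23 - 2.65Q.
Set SMB = MC: 266.23 - 2.65Q = 22.09 + 1.99Q → Q* = 52.6164.
Gap = |39.3983 − 52.6164| = 13.2181.

13.22 units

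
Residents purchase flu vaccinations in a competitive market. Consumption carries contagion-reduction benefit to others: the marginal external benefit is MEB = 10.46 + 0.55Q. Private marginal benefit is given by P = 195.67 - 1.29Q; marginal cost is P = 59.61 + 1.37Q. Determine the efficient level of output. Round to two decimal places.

Social marginal benefit = demand + MEB = 206.13 - 0.74Q.
Set SMB = MC: 206.13 - 0.74Q = 59.61 + 1.37Q → Q* = 69.4408.

Q* = 69.44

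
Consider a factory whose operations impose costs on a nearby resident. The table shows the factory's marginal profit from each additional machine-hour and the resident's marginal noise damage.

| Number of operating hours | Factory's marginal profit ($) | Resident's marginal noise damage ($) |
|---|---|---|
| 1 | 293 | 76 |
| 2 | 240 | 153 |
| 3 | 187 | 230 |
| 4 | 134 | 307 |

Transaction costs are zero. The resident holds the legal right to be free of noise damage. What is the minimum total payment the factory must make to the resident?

$229

Efficient level: marginal profit ≥ marginal noise damage through level 2, so k* = 2.
With the resident holding the right, the factory must at least compensate total damage at k*: 76 + 153 = 229.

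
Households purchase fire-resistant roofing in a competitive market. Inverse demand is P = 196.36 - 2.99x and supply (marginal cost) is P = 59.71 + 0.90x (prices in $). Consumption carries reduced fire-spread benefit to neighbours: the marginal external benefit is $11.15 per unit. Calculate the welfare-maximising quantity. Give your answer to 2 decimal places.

Social marginal benefit = demand + MEB = 207.51 - 2.99x.
Set SMB = MC: 207.51 - 2.99x = 59.71 + 0.90x → x* = 37.9949.

x* = 37.99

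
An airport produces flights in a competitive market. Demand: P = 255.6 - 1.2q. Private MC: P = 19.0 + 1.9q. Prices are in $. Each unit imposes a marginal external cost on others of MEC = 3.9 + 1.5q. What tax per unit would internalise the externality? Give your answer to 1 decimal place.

Social marginal cost = private MC + MEC = 22.9 + 3.4q.
Set SMC = demand: 22.9 + 3.4q = 255.6 - 1.2q → q* = 50.5870.
The Pigouvian tax equals MEC at q*: 3.9 + 1.5×50.5870 = 79.7805.

tax = $79.8 per unit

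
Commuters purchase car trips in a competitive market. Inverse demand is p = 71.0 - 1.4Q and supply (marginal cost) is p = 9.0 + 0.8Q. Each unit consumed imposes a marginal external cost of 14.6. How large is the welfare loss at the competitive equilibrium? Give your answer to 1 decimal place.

Market equilibrium (private): 9.0 + 0.8Q = 71.0 - 1.4Q → Q_m = 28.1818.
Social marginal benefit = demand − MEC = 56.4 - 1.4Q.
Set SMB = MC: 56.4 - 1.4Q = 9.0 + 0.8Q → Q* = 21.5455.
Height of the DWL triangle at Q_m is MC(Q_m) − SMB(Q_m) = MEC(Q_m) = 14.6000.
DWL = ½ × 6.6363 × 14.6000 = 48.4450.

DWL = 48.4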